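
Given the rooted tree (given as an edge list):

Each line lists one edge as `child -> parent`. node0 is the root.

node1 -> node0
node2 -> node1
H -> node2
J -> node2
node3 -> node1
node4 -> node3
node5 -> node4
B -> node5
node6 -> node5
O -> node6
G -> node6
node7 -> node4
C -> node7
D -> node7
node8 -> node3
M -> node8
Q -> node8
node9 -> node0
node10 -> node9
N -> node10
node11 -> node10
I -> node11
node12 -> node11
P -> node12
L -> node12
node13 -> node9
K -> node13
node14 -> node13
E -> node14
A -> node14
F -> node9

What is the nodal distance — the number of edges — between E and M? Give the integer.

The MRCA of E and M is the root of the tree.
From E up to that node: 4 branches. From M up to the same node: 4 branches. Total: 4 + 4 = 8.

8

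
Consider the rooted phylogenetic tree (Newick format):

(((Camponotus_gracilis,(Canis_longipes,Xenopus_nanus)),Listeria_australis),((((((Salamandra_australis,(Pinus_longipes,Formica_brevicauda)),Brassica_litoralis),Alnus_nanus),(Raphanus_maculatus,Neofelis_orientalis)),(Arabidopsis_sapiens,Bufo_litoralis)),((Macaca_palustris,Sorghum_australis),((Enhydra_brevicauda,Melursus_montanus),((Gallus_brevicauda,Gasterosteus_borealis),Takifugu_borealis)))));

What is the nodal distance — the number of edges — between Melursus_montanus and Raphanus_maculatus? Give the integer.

The MRCA of Melursus_montanus and Raphanus_maculatus is the node subtending ((((((Salamandra_australis,(Pinus_longipes,Formica_brevicauda)),Brassica_litoralis),Alnus_nanus),(Raphanus_maculatus,Neofelis_orientalis)),(Arabidopsis_sapiens,Bufo_litoralis)),((Macaca_palustris,Sorghum_australis),((Enhydra_brevicauda,Melursus_montanus),((Gallus_brevicauda,Gasterosteus_borealis),Takifugu_borealis)))).
From Melursus_montanus up to that node: 4 branches. From Raphanus_maculatus up to the same node: 4 branches. Total: 4 + 4 = 8.

8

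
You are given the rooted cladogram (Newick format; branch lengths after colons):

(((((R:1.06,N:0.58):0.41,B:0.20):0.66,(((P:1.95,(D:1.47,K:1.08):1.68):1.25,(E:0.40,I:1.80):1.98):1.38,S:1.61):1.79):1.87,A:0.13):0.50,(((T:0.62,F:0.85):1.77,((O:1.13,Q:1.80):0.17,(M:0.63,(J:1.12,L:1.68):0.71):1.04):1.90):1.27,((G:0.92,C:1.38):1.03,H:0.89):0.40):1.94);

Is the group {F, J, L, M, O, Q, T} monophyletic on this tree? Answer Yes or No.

The most recent common ancestor of these taxa subtends ((T,F),((O,Q),(M,(J,L)))).
That clade has exactly 7 tips — every listed taxon and nothing else — so the group is monophyletic.

Yes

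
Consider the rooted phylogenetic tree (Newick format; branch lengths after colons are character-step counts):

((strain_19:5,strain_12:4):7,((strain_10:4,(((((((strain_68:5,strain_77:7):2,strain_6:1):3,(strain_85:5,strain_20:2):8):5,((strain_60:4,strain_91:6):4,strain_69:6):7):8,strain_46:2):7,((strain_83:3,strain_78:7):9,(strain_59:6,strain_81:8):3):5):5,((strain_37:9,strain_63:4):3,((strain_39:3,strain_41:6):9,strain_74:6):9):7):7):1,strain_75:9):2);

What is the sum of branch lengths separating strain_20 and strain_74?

57

The path runs strain_20 → … → MRCA → … → strain_74; the MRCA is the node subtending (((((((strain_68,strain_77),strain_6),(strain_85,strain_20)),((strain_60,strain_91),strain_69)),strain_46),((strain_83,strain_78),(strain_59,strain_81))),((strain_37,strain_63),((strain_39,strain_41),strain_74))).
Branch lengths along that path: 2 + 8 + 5 + 8 + 7 + 5 + 7 + 9 + 6 = 57.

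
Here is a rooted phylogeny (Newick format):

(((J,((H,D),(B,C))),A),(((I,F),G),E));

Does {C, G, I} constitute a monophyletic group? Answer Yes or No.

No

The MRCA of the listed taxa is the root, so the smallest clade containing them is the whole tree.
That clade also contains A, B, D, E, F, H, J, which are not in the proposed group, so the group is not monophyletic.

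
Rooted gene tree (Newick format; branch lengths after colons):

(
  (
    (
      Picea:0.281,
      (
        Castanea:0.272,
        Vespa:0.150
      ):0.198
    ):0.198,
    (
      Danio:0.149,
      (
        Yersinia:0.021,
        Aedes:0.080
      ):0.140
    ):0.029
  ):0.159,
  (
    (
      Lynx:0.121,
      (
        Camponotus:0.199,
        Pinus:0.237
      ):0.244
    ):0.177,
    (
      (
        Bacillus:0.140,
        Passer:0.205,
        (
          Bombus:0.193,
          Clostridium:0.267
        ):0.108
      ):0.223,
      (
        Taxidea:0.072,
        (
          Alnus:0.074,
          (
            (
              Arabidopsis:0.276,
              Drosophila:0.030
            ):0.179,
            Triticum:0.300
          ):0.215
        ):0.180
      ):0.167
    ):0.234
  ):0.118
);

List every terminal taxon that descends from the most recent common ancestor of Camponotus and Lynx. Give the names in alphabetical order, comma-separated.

Camponotus, Lynx, Pinus

Tracing Camponotus: it sits inside (Camponotus,Pinus).
Tracing Lynx: it sits inside (Lynx,(Camponotus,Pinus)).
The smallest clade enclosing both is (Lynx,(Camponotus,Pinus)); the answer is its 3 terminal taxa in alphabetical order.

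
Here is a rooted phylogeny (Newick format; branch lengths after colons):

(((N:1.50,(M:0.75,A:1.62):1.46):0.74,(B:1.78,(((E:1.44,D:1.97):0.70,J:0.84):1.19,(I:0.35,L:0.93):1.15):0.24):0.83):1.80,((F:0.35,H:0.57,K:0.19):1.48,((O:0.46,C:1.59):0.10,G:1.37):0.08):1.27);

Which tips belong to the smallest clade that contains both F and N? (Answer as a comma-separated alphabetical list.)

A, B, C, D, E, F, G, H, I, J, K, L, M, N, O

Tracing F: it sits inside (F,H,K).
Tracing N: it sits inside (N,(M,A)).
The smallest clade enclosing both is the whole tree (their MRCA is the root), so the answer is all 15 tips in alphabetical order.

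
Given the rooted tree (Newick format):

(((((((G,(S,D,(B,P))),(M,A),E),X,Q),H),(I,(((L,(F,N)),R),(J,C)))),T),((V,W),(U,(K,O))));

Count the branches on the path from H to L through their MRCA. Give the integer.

The MRCA of H and L is the node subtending (((((G,(S,D,(B,P))),(M,A),E),X,Q),H),(I,(((L,(F,N)),R),(J,C)))).
From H up to that node: 2 branches. From L up to the same node: 5 branches. Total: 2 + 5 = 7.

7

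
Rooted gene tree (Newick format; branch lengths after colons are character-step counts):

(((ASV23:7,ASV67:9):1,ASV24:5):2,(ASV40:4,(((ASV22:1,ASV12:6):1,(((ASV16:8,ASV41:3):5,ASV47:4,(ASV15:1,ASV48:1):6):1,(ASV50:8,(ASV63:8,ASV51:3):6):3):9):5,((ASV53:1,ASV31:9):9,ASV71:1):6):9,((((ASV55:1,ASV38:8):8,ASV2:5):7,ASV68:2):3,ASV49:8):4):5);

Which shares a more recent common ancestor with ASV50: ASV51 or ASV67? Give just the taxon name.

ASV51

The MRCA of ASV50 and ASV51 subtends (ASV50,(ASV63,ASV51)) (3 taxa).
The MRCA of ASV50 and ASV67 is the root, subtending the entire tree (22 taxa).
The first is nested inside the second, so ASV50 shares a more recent common ancestor with ASV51.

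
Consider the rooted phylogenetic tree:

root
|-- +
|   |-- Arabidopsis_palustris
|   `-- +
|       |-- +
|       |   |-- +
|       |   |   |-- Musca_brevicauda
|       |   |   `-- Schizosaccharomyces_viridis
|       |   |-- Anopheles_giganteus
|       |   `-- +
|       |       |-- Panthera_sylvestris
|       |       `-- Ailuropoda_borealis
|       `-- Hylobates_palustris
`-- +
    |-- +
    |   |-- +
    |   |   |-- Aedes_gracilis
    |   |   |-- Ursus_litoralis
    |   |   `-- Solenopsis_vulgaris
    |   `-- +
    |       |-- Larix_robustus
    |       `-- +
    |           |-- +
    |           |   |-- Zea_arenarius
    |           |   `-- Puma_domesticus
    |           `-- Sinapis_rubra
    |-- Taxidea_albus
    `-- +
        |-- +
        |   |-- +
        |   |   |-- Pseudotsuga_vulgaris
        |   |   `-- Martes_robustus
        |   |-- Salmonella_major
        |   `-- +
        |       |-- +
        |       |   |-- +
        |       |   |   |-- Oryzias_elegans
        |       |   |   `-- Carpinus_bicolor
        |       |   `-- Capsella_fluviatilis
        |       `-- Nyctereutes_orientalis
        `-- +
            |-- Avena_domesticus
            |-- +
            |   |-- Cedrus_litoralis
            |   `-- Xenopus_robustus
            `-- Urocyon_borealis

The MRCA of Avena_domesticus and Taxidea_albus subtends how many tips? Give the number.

The MRCA of Avena_domesticus and Taxidea_albus is the node subtending (((Aedes_gracilis,Ursus_litoralis,Solenopsis_vulgaris),(Larix_robustus,((Zea_arenarius,Puma_domesticus),Sinapis_rubra))),Taxidea_albus,(((Pseudotsuga_vulgaris,Martes_robustus),Salmonella_major,(((Oryzias_elegans,Carpinus_bicolor),Capsella_fluviatilis),Nyctereutes_orientalis)),(Avena_domesticus,(Cedrus_litoralis,Xenopus_robustus),Urocyon_borealis))).
That clade contains 19 terminal taxa: Aedes_gracilis, Avena_domesticus, Capsella_fluviatilis, Carpinus_bicolor, Cedrus_litoralis, Larix_robustus, Martes_robustus, Nyctereutes_orientalis, Oryzias_elegans, Pseudotsuga_vulgaris, Puma_domesticus, Salmonella_major, Sinapis_rubra, Solenopsis_vulgaris, Taxidea_albus, Urocyon_borealis, Ursus_litoralis, Xenopus_robustus, Zea_arenarius.

19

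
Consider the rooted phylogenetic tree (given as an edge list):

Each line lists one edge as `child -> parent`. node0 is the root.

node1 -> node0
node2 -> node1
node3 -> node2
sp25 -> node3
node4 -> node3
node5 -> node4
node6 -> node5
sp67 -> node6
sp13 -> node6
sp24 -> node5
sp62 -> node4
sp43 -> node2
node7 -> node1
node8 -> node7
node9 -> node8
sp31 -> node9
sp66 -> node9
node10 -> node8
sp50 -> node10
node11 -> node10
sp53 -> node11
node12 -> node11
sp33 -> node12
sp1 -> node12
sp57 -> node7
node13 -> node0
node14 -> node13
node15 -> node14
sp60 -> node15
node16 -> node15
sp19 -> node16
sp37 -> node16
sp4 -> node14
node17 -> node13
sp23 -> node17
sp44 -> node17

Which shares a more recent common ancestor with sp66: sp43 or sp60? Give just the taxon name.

sp43

The MRCA of sp66 and sp43 subtends (((sp25,(((sp67,sp13),sp24),sp62)),sp43),(((sp31,sp66),(sp50,(sp53,(sp33,sp1)))),sp57)) (13 taxa).
The MRCA of sp66 and sp60 is the root, subtending the entire tree (19 taxa).
The first is nested inside the second, so sp66 shares a more recent common ancestor with sp43.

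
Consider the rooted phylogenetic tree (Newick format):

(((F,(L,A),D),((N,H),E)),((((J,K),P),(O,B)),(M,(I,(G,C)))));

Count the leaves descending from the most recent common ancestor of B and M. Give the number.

The MRCA of B and M is the node subtending ((((J,K),P),(O,B)),(M,(I,(G,C)))).
That clade contains 9 terminal taxa: B, C, G, I, J, K, M, O, P.

9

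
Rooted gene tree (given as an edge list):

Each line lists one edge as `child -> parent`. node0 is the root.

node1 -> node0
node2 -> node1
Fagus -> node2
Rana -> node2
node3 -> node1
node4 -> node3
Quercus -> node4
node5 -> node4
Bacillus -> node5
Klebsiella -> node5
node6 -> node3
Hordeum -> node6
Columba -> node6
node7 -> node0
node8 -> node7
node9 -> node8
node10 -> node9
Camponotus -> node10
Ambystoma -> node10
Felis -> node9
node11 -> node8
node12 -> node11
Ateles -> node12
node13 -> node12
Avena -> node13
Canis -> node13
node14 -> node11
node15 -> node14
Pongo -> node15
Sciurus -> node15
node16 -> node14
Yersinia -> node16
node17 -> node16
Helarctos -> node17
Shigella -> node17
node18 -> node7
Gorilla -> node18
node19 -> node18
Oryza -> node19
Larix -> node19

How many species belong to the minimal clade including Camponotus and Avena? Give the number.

The MRCA of Camponotus and Avena is the node subtending (((Camponotus,Ambystoma),Felis),((Ateles,(Avena,Canis)),((Pongo,Sciurus),(Yersinia,(Helarctos,Shigella))))).
That clade contains 11 terminal taxa: Ambystoma, Ateles, Avena, Camponotus, Canis, Felis, Helarctos, Pongo, Sciurus, Shigella, Yersinia.

11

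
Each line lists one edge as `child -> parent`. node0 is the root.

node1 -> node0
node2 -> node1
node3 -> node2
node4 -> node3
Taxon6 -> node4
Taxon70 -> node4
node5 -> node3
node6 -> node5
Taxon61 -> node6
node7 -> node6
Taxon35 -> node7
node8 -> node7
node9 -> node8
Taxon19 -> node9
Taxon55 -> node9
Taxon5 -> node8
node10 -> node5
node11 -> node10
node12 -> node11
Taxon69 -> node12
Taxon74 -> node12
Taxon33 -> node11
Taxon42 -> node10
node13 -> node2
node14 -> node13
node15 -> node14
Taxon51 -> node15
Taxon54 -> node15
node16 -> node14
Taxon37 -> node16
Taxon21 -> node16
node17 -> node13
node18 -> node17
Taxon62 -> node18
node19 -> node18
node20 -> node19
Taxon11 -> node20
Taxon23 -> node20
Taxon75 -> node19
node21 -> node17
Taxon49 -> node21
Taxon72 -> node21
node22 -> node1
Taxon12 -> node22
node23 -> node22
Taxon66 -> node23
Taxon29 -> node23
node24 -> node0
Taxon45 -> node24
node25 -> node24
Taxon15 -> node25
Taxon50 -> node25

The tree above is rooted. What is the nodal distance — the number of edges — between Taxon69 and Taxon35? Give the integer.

The MRCA of Taxon69 and Taxon35 is the node subtending ((Taxon61,(Taxon35,((Taxon19,Taxon55),Taxon5))),(((Taxon69,Taxon74),Taxon33),Taxon42)).
From Taxon69 up to that node: 4 branches. From Taxon35 up to the same node: 3 branches. Total: 4 + 3 = 7.

7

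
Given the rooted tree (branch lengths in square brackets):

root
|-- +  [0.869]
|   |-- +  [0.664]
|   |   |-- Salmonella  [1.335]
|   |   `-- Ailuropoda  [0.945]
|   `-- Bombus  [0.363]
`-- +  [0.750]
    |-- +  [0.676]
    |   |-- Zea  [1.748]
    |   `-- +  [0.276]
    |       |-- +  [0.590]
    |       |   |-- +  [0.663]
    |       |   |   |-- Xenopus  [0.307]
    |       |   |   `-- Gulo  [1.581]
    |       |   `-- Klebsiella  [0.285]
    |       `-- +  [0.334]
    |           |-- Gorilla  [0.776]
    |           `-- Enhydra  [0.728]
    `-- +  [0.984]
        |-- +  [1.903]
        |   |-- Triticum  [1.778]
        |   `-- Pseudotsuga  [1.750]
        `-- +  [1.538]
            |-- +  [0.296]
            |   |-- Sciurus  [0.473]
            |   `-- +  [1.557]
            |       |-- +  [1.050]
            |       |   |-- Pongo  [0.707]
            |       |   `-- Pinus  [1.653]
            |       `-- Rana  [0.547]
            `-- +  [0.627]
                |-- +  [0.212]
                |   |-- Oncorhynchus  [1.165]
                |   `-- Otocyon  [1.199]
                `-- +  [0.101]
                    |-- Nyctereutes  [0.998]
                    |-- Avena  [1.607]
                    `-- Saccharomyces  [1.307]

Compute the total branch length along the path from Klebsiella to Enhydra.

The path runs Klebsiella → … → MRCA → … → Enhydra; the MRCA is the node subtending (((Xenopus,Gulo),Klebsiella),(Gorilla,Enhydra)).
Branch lengths along that path: 0.285 + 0.590 + 0.334 + 0.728 = 1.937.

1.937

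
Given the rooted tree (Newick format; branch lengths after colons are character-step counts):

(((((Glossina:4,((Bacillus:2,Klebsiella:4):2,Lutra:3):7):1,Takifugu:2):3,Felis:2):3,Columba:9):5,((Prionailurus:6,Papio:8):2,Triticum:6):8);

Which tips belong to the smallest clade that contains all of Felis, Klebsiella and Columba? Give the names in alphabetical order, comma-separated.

Tracing Felis: it sits inside (((Glossina,((Bacillus,Klebsiella),Lutra)),Takifugu),Felis).
Tracing Klebsiella: it sits inside (Bacillus,Klebsiella).
Tracing Columba: it sits inside ((((Glossina,((Bacillus,Klebsiella),Lutra)),Takifugu),Felis),Columba).
The smallest clade enclosing all 3 is ((((Glossina,((Bacillus,Klebsiella),Lutra)),Takifugu),Felis),Columba); the answer is its 7 terminal taxa in alphabetical order.

Bacillus, Columba, Felis, Glossina, Klebsiella, Lutra, Takifugu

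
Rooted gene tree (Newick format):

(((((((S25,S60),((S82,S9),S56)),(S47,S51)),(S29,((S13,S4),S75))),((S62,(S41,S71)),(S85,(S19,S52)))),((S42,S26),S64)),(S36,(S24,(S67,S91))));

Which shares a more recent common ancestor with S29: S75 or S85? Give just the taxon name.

S75

The MRCA of S29 and S75 subtends (S29,((S13,S4),S75)) (4 taxa).
The MRCA of S29 and S85 subtends (((((S25,S60),((S82,S9),S56)),(S47,S51)),(S29,((S13,S4),S75))),((S62,(S41,S71)),(S85,(S19,S52)))) (17 taxa).
The first is nested inside the second, so S29 shares a more recent common ancestor with S75.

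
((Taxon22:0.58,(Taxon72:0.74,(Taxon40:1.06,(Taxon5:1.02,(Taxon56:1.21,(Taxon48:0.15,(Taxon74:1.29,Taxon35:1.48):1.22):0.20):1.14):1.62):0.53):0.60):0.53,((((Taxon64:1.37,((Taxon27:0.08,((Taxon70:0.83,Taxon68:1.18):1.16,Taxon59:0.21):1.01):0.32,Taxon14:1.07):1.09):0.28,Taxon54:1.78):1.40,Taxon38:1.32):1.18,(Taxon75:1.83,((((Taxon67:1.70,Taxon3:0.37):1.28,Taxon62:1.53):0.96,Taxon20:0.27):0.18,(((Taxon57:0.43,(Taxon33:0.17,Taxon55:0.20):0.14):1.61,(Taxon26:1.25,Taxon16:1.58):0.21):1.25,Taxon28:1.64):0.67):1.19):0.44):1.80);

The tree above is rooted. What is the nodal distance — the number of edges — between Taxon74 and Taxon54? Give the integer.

12

The MRCA of Taxon74 and Taxon54 is the root of the tree.
From Taxon74 up to that node: 8 branches. From Taxon54 up to the same node: 4 branches. Total: 8 + 4 = 12.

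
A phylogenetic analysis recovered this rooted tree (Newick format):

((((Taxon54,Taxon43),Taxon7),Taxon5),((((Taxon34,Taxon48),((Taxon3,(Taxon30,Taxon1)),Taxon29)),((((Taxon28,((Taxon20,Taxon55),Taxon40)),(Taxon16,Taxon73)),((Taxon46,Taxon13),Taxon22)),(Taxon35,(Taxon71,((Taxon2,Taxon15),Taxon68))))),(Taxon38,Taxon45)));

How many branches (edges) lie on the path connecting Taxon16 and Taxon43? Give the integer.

11

The MRCA of Taxon16 and Taxon43 is the root of the tree.
From Taxon16 up to that node: 7 branches. From Taxon43 up to the same node: 4 branches. Total: 7 + 4 = 11.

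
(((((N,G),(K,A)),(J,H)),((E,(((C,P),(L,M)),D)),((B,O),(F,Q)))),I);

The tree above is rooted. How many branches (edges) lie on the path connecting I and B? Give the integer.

6

The MRCA of I and B is the root of the tree.
From I up to that node: 1 branch. From B up to the same node: 5 branches. Total: 1 + 5 = 6.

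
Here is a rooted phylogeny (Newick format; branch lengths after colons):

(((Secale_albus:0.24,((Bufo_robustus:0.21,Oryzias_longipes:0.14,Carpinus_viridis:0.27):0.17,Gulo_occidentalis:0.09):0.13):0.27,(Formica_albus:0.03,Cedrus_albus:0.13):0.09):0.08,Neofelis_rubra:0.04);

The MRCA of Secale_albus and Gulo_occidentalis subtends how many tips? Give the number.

The MRCA of Secale_albus and Gulo_occidentalis is the node subtending (Secale_albus,((Bufo_robustus,Oryzias_longipes,Carpinus_viridis),Gulo_occidentalis)).
That clade contains 5 terminal taxa: Bufo_robustus, Carpinus_viridis, Gulo_occidentalis, Oryzias_longipes, Secale_albus.

5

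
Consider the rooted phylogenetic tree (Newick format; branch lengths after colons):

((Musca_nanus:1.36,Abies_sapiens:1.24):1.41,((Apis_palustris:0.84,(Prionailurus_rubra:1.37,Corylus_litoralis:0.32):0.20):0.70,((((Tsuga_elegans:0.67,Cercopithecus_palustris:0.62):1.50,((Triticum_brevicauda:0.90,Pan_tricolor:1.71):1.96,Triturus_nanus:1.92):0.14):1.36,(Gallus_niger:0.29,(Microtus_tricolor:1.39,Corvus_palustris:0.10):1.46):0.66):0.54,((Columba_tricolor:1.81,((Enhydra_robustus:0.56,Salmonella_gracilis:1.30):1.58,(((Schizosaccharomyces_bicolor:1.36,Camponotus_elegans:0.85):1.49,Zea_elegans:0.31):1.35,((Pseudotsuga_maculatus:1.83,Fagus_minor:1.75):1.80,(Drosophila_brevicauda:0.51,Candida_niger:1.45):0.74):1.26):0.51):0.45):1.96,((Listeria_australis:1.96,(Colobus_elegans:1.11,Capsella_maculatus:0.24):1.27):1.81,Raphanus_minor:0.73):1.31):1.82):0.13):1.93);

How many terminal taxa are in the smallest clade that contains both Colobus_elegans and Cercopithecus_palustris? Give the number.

The MRCA of Colobus_elegans and Cercopithecus_palustris is the node subtending ((((Tsuga_elegans,Cercopithecus_palustris),((Triticum_brevicauda,Pan_tricolor),Triturus_nanus)),(Gallus_niger,(Microtus_tricolor,Corvus_palustris))),((Columba_tricolor,((Enhydra_robustus,Salmonella_gracilis),(((Schizosaccharomyces_bicolor,Camponotus_elegans),Zea_elegans),((Pseudotsuga_maculatus,Fagus_minor),(Drosophila_brevicauda,Candida_niger))))),((Listeria_australis,(Colobus_elegans,Capsella_maculatus)),Raphanus_minor))).
That clade contains 22 terminal taxa: Camponotus_elegans, Candida_niger, Capsella_maculatus, Cercopithecus_palustris, Colobus_elegans, Columba_tricolor, Corvus_palustris, Drosophila_brevicauda, Enhydra_robustus, Fagus_minor, Gallus_niger, Listeria_australis, Microtus_tricolor, Pan_tricolor, Pseudotsuga_maculatus, Raphanus_minor, Salmonella_gracilis, Schizosaccharomyces_bicolor, Triticum_brevicauda, Triturus_nanus, Tsuga_elegans, Zea_elegans.

22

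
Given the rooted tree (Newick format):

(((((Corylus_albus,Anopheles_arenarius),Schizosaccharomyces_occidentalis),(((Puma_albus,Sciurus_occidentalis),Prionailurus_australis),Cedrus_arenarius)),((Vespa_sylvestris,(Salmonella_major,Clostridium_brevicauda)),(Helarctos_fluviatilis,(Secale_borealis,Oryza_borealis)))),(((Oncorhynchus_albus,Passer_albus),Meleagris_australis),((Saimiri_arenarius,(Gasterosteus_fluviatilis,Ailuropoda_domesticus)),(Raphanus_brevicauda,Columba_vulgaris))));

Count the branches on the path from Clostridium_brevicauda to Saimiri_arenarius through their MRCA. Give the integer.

The MRCA of Clostridium_brevicauda and Saimiri_arenarius is the root of the tree.
From Clostridium_brevicauda up to that node: 5 branches. From Saimiri_arenarius up to the same node: 4 branches. Total: 5 + 4 = 9.

9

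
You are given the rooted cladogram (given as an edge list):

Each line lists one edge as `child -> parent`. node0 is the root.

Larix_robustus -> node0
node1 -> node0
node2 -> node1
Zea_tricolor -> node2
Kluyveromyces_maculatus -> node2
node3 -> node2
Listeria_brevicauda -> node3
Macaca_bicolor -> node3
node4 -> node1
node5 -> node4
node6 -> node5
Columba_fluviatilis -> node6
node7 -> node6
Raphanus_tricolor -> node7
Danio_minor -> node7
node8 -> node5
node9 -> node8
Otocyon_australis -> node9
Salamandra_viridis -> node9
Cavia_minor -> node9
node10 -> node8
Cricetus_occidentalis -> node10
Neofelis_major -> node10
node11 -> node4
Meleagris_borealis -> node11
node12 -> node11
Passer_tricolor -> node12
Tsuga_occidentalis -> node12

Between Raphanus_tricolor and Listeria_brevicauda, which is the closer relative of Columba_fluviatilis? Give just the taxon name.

Raphanus_tricolor

The MRCA of Columba_fluviatilis and Raphanus_tricolor subtends (Columba_fluviatilis,(Raphanus_tricolor,Danio_minor)) (3 taxa).
The MRCA of Columba_fluviatilis and Listeria_brevicauda subtends ((Zea_tricolor,Kluyveromyces_maculatus,(Listeria_brevicauda,Macaca_bicolor)),(((Columba_fluviatilis,(Raphanus_tricolor,Danio_minor)),((Otocyon_australis,Salamandra_viridis,Cavia_minor),(Cricetus_occidentalis,Neofelis_major))),(Meleagris_borealis,(Passer_tricolor,Tsuga_occidentalis)))) (15 taxa).
The first is nested inside the second, so Columba_fluviatilis shares a more recent common ancestor with Raphanus_tricolor.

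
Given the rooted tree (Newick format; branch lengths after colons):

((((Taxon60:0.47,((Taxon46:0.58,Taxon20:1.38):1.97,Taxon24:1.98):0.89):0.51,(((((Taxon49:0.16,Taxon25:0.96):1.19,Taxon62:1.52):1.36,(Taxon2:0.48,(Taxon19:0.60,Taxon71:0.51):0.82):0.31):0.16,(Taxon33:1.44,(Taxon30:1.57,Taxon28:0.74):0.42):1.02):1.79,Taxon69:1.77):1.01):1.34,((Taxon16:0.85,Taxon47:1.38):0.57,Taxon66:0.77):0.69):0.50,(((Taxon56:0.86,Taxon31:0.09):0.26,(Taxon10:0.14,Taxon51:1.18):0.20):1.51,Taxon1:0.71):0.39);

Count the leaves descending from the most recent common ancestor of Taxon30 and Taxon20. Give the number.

14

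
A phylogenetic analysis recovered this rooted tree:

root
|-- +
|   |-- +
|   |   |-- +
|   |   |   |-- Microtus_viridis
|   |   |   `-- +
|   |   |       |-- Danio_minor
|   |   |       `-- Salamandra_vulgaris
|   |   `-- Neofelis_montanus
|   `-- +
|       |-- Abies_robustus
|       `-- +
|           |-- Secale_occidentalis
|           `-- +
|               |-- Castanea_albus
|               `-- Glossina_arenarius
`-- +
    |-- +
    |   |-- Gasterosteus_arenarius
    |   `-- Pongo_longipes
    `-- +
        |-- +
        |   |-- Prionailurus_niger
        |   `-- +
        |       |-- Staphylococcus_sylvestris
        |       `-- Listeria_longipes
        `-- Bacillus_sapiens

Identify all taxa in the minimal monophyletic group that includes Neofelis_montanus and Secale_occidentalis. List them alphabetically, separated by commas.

Tracing Neofelis_montanus: it sits inside ((Microtus_viridis,(Danio_minor,Salamandra_vulgaris)),Neofelis_montanus).
Tracing Secale_occidentalis: it sits inside (Secale_occidentalis,(Castanea_albus,Glossina_arenarius)).
The smallest clade enclosing both is (((Microtus_viridis,(Danio_minor,Salamandra_vulgaris)),Neofelis_montanus),(Abies_robustus,(Secale_occidentalis,(Castanea_albus,Glossina_arenarius)))); the answer is its 8 terminal taxa in alphabetical order.

Abies_robustus, Castanea_albus, Danio_minor, Glossina_arenarius, Microtus_viridis, Neofelis_montanus, Salamandra_vulgaris, Secale_occidentalis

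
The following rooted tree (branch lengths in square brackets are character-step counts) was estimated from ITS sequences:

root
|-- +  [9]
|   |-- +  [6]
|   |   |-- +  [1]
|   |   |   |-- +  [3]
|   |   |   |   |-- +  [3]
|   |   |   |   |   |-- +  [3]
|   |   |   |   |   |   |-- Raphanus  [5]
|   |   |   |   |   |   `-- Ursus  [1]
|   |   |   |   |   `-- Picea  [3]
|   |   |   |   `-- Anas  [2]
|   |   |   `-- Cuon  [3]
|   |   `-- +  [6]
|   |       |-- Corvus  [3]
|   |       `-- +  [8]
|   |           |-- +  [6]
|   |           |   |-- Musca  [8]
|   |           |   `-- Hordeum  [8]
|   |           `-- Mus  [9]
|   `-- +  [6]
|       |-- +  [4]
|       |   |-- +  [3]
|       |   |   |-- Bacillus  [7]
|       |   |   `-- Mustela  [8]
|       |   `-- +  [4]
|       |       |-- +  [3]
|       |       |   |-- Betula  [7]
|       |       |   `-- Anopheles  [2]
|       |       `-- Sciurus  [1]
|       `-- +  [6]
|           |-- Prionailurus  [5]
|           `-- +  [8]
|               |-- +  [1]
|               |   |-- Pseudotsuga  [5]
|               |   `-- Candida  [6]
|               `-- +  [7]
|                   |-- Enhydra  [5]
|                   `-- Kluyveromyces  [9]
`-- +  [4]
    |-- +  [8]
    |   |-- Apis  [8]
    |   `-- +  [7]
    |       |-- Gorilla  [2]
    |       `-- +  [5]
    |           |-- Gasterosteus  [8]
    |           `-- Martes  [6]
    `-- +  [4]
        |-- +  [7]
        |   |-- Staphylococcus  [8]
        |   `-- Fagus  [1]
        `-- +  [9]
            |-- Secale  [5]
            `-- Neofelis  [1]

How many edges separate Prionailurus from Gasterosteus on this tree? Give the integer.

The MRCA of Prionailurus and Gasterosteus is the root of the tree.
From Prionailurus up to that node: 4 branches. From Gasterosteus up to the same node: 5 branches. Total: 4 + 5 = 9.

9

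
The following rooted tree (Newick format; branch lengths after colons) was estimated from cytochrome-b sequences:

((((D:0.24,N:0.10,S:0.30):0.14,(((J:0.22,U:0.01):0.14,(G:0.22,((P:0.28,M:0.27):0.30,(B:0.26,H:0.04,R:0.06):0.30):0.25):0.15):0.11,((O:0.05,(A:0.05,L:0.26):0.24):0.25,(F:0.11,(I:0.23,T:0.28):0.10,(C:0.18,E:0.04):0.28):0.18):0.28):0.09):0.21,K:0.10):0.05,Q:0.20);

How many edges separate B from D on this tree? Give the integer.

8

The MRCA of B and D is the node subtending ((D,N,S),(((J,U),(G,((P,M),(B,H,R)))),((O,(A,L)),(F,(I,T),(C,E))))).
From B up to that node: 6 branches. From D up to the same node: 2 branches. Total: 6 + 2 = 8.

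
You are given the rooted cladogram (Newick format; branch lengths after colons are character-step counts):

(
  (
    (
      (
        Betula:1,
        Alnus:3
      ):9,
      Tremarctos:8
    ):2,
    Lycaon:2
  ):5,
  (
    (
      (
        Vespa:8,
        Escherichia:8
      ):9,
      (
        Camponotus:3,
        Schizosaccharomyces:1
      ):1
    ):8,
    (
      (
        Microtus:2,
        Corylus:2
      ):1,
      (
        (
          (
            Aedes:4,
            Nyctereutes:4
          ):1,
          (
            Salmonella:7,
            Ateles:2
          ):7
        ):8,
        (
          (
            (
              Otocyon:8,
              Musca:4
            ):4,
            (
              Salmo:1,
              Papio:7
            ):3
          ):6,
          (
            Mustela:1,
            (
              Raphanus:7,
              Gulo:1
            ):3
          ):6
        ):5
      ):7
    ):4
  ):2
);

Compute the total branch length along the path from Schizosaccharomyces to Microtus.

17

The path runs Schizosaccharomyces → … → MRCA → … → Microtus; the MRCA is the node subtending (((Vespa,Escherichia),(Camponotus,Schizosaccharomyces)),((Microtus,Corylus),(((Aedes,Nyctereutes),(Salmonella,Ateles)),(((Otocyon,Musca),(Salmo,Papio)),(Mustela,(Raphanus,Gulo)))))).
Branch lengths along that path: 1 + 1 + 8 + 4 + 1 + 2 = 17.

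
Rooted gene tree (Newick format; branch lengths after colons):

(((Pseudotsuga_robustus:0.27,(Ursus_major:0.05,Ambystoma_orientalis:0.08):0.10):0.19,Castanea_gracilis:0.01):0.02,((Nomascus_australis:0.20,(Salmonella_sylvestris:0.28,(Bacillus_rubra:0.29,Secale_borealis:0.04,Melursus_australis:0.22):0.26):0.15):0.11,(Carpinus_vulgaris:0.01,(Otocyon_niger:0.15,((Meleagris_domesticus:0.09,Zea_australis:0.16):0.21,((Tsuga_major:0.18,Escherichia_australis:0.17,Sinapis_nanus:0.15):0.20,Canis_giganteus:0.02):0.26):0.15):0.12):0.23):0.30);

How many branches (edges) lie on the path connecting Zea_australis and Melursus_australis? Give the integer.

The MRCA of Zea_australis and Melursus_australis is the node subtending ((Nomascus_australis,(Salmonella_sylvestris,(Bacillus_rubra,Secale_borealis,Melursus_australis))),(Carpinus_vulgaris,(Otocyon_niger,((Meleagris_domesticus,Zea_australis),((Tsuga_major,Escherichia_australis,Sinapis_nanus),Canis_giganteus))))).
From Zea_australis up to that node: 5 branches. From Melursus_australis up to the same node: 4 branches. Total: 5 + 4 = 9.

9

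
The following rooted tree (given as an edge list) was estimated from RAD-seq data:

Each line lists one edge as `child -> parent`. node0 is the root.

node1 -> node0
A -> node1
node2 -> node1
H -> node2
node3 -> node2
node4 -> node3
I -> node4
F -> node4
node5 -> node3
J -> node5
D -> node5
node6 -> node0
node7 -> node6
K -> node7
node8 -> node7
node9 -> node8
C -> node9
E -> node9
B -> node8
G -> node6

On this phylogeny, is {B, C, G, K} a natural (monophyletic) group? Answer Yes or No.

No

The MRCA of the listed taxa subtends ((K,((C,E),B)),G).
That clade also contains E, which is not in the proposed group, so the group is not monophyletic.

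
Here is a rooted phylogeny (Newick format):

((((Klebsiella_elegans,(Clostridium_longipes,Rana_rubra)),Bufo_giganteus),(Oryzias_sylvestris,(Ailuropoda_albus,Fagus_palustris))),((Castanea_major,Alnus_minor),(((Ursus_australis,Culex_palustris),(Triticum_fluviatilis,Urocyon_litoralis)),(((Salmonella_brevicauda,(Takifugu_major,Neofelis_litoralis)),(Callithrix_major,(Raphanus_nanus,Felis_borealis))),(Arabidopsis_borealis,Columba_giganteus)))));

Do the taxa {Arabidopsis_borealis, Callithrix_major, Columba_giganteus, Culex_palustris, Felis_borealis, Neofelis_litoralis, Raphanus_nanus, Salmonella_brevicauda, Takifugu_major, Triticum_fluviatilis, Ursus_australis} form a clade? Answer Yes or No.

No

The MRCA of the listed taxa subtends (((Ursus_australis,Culex_palustris),(Triticum_fluviatilis,Urocyon_litoralis)),(((Salmonella_brevicauda,(Takifugu_major,Neofelis_litoralis)),(Callithrix_major,(Raphanus_nanus,Felis_borealis))),(Arabidopsis_borealis,Columba_giganteus))).
That clade also contains Urocyon_litoralis, which is not in the proposed group, so the group is not monophyletic.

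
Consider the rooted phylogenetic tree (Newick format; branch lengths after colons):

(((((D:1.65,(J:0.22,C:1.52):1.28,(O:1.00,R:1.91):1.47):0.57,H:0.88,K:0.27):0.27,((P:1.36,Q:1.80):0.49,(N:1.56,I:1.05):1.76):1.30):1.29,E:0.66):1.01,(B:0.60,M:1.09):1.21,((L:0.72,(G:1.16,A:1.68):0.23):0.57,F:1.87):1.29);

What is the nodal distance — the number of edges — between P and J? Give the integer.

7

The MRCA of P and J is the node subtending (((D,(J,C),(O,R)),H,K),((P,Q),(N,I))).
From P up to that node: 3 branches. From J up to the same node: 4 branches. Total: 3 + 4 = 7.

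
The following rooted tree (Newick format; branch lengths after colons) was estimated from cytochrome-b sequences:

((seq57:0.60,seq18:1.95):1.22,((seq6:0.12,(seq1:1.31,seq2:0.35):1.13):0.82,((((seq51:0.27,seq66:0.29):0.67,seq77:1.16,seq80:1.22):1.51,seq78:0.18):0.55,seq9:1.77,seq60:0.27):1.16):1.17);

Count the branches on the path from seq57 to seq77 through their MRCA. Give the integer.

The MRCA of seq57 and seq77 is the root of the tree.
From seq57 up to that node: 2 branches. From seq77 up to the same node: 5 branches. Total: 2 + 5 = 7.

7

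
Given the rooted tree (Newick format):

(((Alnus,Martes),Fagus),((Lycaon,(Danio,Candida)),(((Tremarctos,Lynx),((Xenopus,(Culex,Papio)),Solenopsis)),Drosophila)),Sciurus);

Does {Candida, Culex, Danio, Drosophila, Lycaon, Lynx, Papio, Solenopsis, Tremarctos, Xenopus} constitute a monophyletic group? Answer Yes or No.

Yes

The most recent common ancestor of these taxa subtends ((Lycaon,(Danio,Candida)),(((Tremarctos,Lynx),((Xenopus,(Culex,Papio)),Solenopsis)),Drosophila)).
That clade has exactly 10 tips — every listed taxon and nothing else — so the group is monophyletic.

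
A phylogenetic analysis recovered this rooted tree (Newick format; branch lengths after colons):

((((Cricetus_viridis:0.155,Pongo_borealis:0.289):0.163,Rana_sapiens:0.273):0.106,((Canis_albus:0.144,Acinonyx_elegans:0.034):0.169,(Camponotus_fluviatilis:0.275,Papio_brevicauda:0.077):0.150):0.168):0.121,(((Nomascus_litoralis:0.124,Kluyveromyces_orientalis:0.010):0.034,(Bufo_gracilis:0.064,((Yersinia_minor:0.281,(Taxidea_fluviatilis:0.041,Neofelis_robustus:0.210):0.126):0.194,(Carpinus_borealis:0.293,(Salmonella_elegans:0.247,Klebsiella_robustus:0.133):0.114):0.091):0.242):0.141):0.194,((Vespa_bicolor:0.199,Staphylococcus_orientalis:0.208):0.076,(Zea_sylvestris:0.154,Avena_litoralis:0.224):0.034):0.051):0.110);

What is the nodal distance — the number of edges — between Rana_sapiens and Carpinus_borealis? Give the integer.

9

The MRCA of Rana_sapiens and Carpinus_borealis is the root of the tree.
From Rana_sapiens up to that node: 3 branches. From Carpinus_borealis up to the same node: 6 branches. Total: 3 + 6 = 9.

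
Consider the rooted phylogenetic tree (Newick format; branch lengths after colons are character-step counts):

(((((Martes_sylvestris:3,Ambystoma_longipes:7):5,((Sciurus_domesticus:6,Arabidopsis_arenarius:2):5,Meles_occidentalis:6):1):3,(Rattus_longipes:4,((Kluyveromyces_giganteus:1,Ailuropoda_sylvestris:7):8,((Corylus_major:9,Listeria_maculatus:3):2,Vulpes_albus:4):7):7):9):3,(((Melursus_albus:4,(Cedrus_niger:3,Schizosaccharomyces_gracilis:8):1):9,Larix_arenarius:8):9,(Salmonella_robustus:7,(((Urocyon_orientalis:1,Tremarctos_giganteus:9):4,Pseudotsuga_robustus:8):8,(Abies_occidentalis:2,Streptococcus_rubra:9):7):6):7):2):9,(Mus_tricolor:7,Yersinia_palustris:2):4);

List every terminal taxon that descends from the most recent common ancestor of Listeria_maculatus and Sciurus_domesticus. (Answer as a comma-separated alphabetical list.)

Ailuropoda_sylvestris, Ambystoma_longipes, Arabidopsis_arenarius, Corylus_major, Kluyveromyces_giganteus, Listeria_maculatus, Martes_sylvestris, Meles_occidentalis, Rattus_longipes, Sciurus_domesticus, Vulpes_albus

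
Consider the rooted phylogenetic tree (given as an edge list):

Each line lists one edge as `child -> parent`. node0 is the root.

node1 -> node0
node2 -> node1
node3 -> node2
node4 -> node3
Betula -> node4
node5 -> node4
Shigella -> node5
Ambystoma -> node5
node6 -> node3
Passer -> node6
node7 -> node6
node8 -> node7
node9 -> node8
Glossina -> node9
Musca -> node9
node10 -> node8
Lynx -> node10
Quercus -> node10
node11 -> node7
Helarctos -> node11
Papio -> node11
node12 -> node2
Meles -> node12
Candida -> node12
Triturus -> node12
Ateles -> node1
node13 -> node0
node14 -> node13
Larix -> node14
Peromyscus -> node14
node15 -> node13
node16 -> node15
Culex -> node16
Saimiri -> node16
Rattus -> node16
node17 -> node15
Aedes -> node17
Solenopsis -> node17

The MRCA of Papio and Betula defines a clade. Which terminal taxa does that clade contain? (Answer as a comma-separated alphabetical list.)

Ambystoma, Betula, Glossina, Helarctos, Lynx, Musca, Papio, Passer, Quercus, Shigella

Tracing Papio: it sits inside (Helarctos,Papio).
Tracing Betula: it sits inside (Betula,(Shigella,Ambystoma)).
The smallest clade enclosing both is ((Betula,(Shigella,Ambystoma)),(Passer,(((Glossina,Musca),(Lynx,Quercus)),(Helarctos,Papio)))); the answer is its 10 terminal taxa in alphabetical order.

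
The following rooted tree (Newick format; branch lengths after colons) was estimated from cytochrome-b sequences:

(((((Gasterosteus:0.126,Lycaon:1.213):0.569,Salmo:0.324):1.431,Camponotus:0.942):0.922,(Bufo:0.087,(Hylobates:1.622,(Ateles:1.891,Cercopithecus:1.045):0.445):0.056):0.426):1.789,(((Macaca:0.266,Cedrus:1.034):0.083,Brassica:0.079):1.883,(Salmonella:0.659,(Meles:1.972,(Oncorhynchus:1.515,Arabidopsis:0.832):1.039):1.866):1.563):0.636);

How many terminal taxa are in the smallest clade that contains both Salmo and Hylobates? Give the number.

The MRCA of Salmo and Hylobates is the node subtending ((((Gasterosteus,Lycaon),Salmo),Camponotus),(Bufo,(Hylobates,(Ateles,Cercopithecus)))).
That clade contains 8 terminal taxa: Ateles, Bufo, Camponotus, Cercopithecus, Gasterosteus, Hylobates, Lycaon, Salmo.

8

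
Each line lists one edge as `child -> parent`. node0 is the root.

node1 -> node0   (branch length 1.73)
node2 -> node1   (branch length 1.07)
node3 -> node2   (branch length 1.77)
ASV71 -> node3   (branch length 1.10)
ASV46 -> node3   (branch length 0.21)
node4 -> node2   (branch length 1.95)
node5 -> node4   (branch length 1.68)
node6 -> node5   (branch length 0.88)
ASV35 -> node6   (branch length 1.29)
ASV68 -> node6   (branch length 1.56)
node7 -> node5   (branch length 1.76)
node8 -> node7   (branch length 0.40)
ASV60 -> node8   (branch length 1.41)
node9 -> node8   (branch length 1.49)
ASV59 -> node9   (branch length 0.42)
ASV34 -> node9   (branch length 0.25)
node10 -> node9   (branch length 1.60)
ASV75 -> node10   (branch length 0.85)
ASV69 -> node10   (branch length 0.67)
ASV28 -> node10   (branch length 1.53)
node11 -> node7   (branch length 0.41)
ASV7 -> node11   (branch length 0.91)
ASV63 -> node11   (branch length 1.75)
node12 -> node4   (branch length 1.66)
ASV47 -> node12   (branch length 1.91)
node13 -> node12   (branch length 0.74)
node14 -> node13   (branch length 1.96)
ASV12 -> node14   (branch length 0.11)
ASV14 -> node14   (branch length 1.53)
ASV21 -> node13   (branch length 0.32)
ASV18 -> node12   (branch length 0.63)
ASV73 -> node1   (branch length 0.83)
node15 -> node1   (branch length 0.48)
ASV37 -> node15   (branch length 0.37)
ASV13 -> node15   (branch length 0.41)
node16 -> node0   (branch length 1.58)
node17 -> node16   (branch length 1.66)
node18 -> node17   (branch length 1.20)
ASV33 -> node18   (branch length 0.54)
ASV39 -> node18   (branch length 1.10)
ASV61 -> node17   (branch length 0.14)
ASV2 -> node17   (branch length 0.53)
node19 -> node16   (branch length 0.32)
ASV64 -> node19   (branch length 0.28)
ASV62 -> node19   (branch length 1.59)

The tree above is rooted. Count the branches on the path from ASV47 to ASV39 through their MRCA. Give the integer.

The MRCA of ASV47 and ASV39 is the root of the tree.
From ASV47 up to that node: 5 branches. From ASV39 up to the same node: 4 branches. Total: 5 + 4 = 9.

9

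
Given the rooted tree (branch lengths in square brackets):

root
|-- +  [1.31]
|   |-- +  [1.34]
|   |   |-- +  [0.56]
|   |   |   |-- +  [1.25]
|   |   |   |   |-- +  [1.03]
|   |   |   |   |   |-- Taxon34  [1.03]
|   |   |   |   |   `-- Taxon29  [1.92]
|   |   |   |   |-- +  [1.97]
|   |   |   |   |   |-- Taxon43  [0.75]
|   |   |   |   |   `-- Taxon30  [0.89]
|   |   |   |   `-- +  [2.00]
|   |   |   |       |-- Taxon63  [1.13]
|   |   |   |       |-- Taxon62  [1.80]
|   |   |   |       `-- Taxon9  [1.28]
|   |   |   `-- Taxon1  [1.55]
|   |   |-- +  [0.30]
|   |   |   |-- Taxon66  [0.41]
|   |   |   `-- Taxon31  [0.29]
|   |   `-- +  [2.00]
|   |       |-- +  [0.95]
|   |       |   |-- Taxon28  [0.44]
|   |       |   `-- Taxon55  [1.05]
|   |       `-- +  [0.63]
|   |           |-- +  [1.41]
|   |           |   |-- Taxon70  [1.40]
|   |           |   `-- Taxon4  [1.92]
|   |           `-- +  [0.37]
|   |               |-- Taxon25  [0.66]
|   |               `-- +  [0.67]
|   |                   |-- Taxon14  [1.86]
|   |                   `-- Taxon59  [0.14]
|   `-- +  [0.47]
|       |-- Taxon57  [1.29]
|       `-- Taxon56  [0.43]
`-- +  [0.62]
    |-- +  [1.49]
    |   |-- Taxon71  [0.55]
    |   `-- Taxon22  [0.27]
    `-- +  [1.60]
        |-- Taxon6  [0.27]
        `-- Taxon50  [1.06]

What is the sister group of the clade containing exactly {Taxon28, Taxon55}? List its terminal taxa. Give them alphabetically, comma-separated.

Taxon14, Taxon25, Taxon4, Taxon59, Taxon70

The clade containing exactly {Taxon28, Taxon55} attaches to the tree at the node subtending ((Taxon28,Taxon55),((Taxon70,Taxon4),(Taxon25,(Taxon14,Taxon59)))).
The other lineage descending from that same node — the sister group — is ((Taxon70,Taxon4),(Taxon25,(Taxon14,Taxon59))); its 5 tips in alphabetical order are the answer.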